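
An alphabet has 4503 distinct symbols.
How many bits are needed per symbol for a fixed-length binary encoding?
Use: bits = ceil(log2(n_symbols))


log2(4503) = 12.1367
Bracket: 2^12 = 4096 < 4503 <= 2^13 = 8192
So ceil(log2(4503)) = 13

bits = ceil(log2(4503)) = ceil(12.1367) = 13 bits


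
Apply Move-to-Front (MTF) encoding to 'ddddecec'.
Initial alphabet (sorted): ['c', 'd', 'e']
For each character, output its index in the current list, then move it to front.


MTF encoding:
'd': index 1 in ['c', 'd', 'e'] -> ['d', 'c', 'e']
'd': index 0 in ['d', 'c', 'e'] -> ['d', 'c', 'e']
'd': index 0 in ['d', 'c', 'e'] -> ['d', 'c', 'e']
'd': index 0 in ['d', 'c', 'e'] -> ['d', 'c', 'e']
'e': index 2 in ['d', 'c', 'e'] -> ['e', 'd', 'c']
'c': index 2 in ['e', 'd', 'c'] -> ['c', 'e', 'd']
'e': index 1 in ['c', 'e', 'd'] -> ['e', 'c', 'd']
'c': index 1 in ['e', 'c', 'd'] -> ['c', 'e', 'd']


Output: [1, 0, 0, 0, 2, 2, 1, 1]


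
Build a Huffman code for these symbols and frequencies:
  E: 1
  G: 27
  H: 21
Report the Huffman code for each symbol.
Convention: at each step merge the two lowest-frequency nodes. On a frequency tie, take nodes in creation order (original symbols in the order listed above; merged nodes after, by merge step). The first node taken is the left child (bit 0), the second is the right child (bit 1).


Huffman tree construction:
Step 1: Merge E(1) + H(21) = 22
Step 2: Merge (E+H)(22) + G(27) = 49
Read each symbol's code off the tree from the root (left child = 0, right child = 1).

Codes:
  E: 00 (length 2)
  G: 1 (length 1)
  H: 01 (length 2)
Average code length: 71/49 = 1.4490 bits/symbol


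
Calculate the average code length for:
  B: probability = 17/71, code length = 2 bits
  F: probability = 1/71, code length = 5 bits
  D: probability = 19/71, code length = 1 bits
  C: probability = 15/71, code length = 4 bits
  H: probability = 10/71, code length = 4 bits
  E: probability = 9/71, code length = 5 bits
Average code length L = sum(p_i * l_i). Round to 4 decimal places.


Weighted contributions p_i * l_i:
  B: (17/71) * 2 = 34/71
  F: (1/71) * 5 = 5/71
  D: (19/71) * 1 = 19/71
  C: (15/71) * 4 = 60/71
  H: (10/71) * 4 = 40/71
  E: (9/71) * 5 = 45/71
Sum = (34 + 5 + 19 + 60 + 40 + 45)/71 = 203/71

L = 203/71 = 2.8592 bits/symbol


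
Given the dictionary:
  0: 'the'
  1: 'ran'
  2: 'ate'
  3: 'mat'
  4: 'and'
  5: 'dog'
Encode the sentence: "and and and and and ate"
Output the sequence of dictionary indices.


Look up each word in the dictionary:
  'and' -> 4
  'and' -> 4
  'and' -> 4
  'and' -> 4
  'and' -> 4
  'ate' -> 2

Encoded: [4, 4, 4, 4, 4, 2]


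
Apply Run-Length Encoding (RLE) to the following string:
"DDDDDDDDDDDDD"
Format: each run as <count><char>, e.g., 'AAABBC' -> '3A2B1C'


Scanning runs left to right:
  i=0: run of 'D' x 13 -> '13D'

RLE = 13D


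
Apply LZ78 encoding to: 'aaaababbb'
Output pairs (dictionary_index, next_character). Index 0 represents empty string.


LZ78 encoding steps:
Dictionary: {0: ''}
Step 1: w='' (idx 0), next='a' -> output (0, 'a'), add 'a' as idx 1
Step 2: w='a' (idx 1), next='a' -> output (1, 'a'), add 'aa' as idx 2
Step 3: w='a' (idx 1), next='b' -> output (1, 'b'), add 'ab' as idx 3
Step 4: w='ab' (idx 3), next='b' -> output (3, 'b'), add 'abb' as idx 4
Step 5: w='' (idx 0), next='b' -> output (0, 'b'), add 'b' as idx 5


Encoded: [(0, 'a'), (1, 'a'), (1, 'b'), (3, 'b'), (0, 'b')]


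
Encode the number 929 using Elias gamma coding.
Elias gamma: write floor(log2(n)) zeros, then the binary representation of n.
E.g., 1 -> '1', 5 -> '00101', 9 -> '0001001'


num_bits = floor(log2(929)) + 1 = 10
leading_zeros = num_bits - 1 = 9
binary(929) = 1110100001

Elias gamma(929) = '000000000' + '1110100001' = 0000000001110100001 (19 bits)


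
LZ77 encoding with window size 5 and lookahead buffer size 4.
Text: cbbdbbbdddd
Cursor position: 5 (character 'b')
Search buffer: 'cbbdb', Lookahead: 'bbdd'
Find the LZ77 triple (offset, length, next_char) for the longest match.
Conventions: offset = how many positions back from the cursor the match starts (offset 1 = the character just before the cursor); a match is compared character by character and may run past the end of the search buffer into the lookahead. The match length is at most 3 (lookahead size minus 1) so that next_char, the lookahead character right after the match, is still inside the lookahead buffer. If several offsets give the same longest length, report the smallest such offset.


Try each offset into the search buffer:
  offset=1 (pos 4, char 'b'): match length 2
  offset=2 (pos 3, char 'd'): match length 0
  offset=3 (pos 2, char 'b'): match length 1
  offset=4 (pos 1, char 'b'): match length 3
  offset=5 (pos 0, char 'c'): match length 0
Longest match has length 3 at offset 4.
next_char = character at position 5 + 3 = 8 -> 'd'

Best match: offset=4, length=3 (matching 'bbd' starting at position 1)
LZ77 triple: (4, 3, 'd')


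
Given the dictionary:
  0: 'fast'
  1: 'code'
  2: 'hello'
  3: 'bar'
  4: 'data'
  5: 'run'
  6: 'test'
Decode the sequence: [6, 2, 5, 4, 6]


Look up each index in the dictionary:
  6 -> 'test'
  2 -> 'hello'
  5 -> 'run'
  4 -> 'data'
  6 -> 'test'

Decoded: "test hello run data test"


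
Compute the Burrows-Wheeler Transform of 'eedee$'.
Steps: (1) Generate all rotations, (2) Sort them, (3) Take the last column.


Rotations (sorted):
  0: $eedee -> last char: e
  1: dee$ee -> last char: e
  2: e$eede -> last char: e
  3: edee$e -> last char: e
  4: ee$eed -> last char: d
  5: eedee$ -> last char: $


BWT = eeeed$


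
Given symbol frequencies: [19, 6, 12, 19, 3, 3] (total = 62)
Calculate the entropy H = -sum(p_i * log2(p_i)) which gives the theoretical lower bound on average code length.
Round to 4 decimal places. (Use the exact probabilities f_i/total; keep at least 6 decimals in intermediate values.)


Per-symbol terms -p_i * log2(p_i) with p_i = f_i/62:
  p = 19/62 = 0.306452: log2(p) = -1.706269, -p*log2(p) = 0.522889
  p = 6/62 = 0.096774: log2(p) = -3.369234, -p*log2(p) = 0.326055
  p = 12/62 = 0.193548: log2(p) = -2.369234, -p*log2(p) = 0.458561
  p = 19/62 = 0.306452: log2(p) = -1.706269, -p*log2(p) = 0.522889
  p = 3/62 = 0.048387: log2(p) = -4.369234, -p*log2(p) = 0.211415
  p = 3/62 = 0.048387: log2(p) = -4.369234, -p*log2(p) = 0.211415
H = 0.522889 + 0.326055 + 0.458561 + 0.522889 + 0.211415 + 0.211415 = 2.253224

H = 2.2532 bits/symbol


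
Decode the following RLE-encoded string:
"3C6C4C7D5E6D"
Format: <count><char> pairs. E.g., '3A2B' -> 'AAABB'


Expanding each <count><char> pair:
  3C -> 'CCC'
  6C -> 'CCCCCC'
  4C -> 'CCCC'
  7D -> 'DDDDDDD'
  5E -> 'EEEEE'
  6D -> 'DDDDDD'

Decoded = CCCCCCCCCCCCCDDDDDDDEEEEEDDDDDD


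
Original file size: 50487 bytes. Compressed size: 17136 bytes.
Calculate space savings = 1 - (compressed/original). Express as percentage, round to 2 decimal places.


ratio = compressed/original = 17136/50487 = 0.339414
savings = 1 - ratio = 1 - 0.339414 = 0.660586
as a percentage: 0.660586 * 100 = 66.06%

Space savings = 1 - 17136/50487 = 66.06%


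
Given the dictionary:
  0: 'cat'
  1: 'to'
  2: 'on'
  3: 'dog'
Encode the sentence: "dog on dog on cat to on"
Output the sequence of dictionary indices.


Look up each word in the dictionary:
  'dog' -> 3
  'on' -> 2
  'dog' -> 3
  'on' -> 2
  'cat' -> 0
  'to' -> 1
  'on' -> 2

Encoded: [3, 2, 3, 2, 0, 1, 2]


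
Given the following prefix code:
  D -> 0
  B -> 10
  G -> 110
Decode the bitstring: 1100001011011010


Decoding step by step:
Bits 110 -> G
Bits 0 -> D
Bits 0 -> D
Bits 0 -> D
Bits 10 -> B
Bits 110 -> G
Bits 110 -> G
Bits 10 -> B


Decoded message: GDDDBGGB


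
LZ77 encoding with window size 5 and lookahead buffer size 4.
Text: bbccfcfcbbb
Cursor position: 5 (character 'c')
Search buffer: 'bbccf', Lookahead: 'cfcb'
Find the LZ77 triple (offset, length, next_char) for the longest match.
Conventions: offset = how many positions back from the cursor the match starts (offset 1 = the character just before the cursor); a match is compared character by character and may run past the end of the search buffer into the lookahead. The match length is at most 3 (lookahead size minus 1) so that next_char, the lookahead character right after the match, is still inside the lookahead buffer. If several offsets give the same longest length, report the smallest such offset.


Try each offset into the search buffer:
  offset=1 (pos 4, char 'f'): match length 0
  offset=2 (pos 3, char 'c'): match length 3
  offset=3 (pos 2, char 'c'): match length 1
  offset=4 (pos 1, char 'b'): match length 0
  offset=5 (pos 0, char 'b'): match length 0
Longest match has length 3 at offset 2.
next_char = character at position 5 + 3 = 8 -> 'b'

Best match: offset=2, length=3 (matching 'cfc' starting at position 3)
LZ77 triple: (2, 3, 'b')


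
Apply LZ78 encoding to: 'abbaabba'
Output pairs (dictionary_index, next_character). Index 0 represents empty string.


LZ78 encoding steps:
Dictionary: {0: ''}
Step 1: w='' (idx 0), next='a' -> output (0, 'a'), add 'a' as idx 1
Step 2: w='' (idx 0), next='b' -> output (0, 'b'), add 'b' as idx 2
Step 3: w='b' (idx 2), next='a' -> output (2, 'a'), add 'ba' as idx 3
Step 4: w='a' (idx 1), next='b' -> output (1, 'b'), add 'ab' as idx 4
Step 5: w='ba' (idx 3), end of input -> output (3, '')


Encoded: [(0, 'a'), (0, 'b'), (2, 'a'), (1, 'b'), (3, '')]


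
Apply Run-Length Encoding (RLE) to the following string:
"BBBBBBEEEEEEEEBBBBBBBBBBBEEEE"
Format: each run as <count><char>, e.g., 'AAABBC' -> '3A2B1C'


Scanning runs left to right:
  i=0: run of 'B' x 6 -> '6B'
  i=6: run of 'E' x 8 -> '8E'
  i=14: run of 'B' x 11 -> '11B'
  i=25: run of 'E' x 4 -> '4E'

RLE = 6B8E11B4E


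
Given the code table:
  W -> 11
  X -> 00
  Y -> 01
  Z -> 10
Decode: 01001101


Decoding:
01 -> Y
00 -> X
11 -> W
01 -> Y


Result: YXWY


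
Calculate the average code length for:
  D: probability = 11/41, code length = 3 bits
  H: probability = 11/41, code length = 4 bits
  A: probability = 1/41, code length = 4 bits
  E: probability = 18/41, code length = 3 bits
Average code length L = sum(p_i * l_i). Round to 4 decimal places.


Weighted contributions p_i * l_i:
  D: (11/41) * 3 = 33/41
  H: (11/41) * 4 = 44/41
  A: (1/41) * 4 = 4/41
  E: (18/41) * 3 = 54/41
Sum = (33 + 44 + 4 + 54)/41 = 135/41

L = 135/41 = 3.2927 bits/symbol


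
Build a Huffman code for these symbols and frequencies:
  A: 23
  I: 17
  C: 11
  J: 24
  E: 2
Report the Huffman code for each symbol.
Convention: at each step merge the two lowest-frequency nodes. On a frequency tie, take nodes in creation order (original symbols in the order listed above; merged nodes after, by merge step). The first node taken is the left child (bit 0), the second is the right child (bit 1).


Huffman tree construction:
Step 1: Merge E(2) + C(11) = 13
Step 2: Merge (E+C)(13) + I(17) = 30
Step 3: Merge A(23) + J(24) = 47
Step 4: Merge ((E+C)+I)(30) + (A+J)(47) = 77
Read each symbol's code off the tree from the root (left child = 0, right child = 1).

Codes:
  A: 10 (length 2)
  I: 01 (length 2)
  C: 001 (length 3)
  J: 11 (length 2)
  E: 000 (length 3)
Average code length: 167/77 = 2.1688 bits/symbol


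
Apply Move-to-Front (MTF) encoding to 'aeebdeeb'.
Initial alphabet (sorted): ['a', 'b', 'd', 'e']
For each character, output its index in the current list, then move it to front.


MTF encoding:
'a': index 0 in ['a', 'b', 'd', 'e'] -> ['a', 'b', 'd', 'e']
'e': index 3 in ['a', 'b', 'd', 'e'] -> ['e', 'a', 'b', 'd']
'e': index 0 in ['e', 'a', 'b', 'd'] -> ['e', 'a', 'b', 'd']
'b': index 2 in ['e', 'a', 'b', 'd'] -> ['b', 'e', 'a', 'd']
'd': index 3 in ['b', 'e', 'a', 'd'] -> ['d', 'b', 'e', 'a']
'e': index 2 in ['d', 'b', 'e', 'a'] -> ['e', 'd', 'b', 'a']
'e': index 0 in ['e', 'd', 'b', 'a'] -> ['e', 'd', 'b', 'a']
'b': index 2 in ['e', 'd', 'b', 'a'] -> ['b', 'e', 'd', 'a']


Output: [0, 3, 0, 2, 3, 2, 0, 2]


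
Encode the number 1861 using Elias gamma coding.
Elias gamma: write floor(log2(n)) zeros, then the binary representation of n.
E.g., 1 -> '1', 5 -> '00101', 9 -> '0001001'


num_bits = floor(log2(1861)) + 1 = 11
leading_zeros = num_bits - 1 = 10
binary(1861) = 11101000101

Elias gamma(1861) = '0000000000' + '11101000101' = 000000000011101000101 (21 bits)


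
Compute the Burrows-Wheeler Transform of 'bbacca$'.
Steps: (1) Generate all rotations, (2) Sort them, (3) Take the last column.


Rotations (sorted):
  0: $bbacca -> last char: a
  1: a$bbacc -> last char: c
  2: acca$bb -> last char: b
  3: bacca$b -> last char: b
  4: bbacca$ -> last char: $
  5: ca$bbac -> last char: c
  6: cca$bba -> last char: a


BWT = acbb$ca


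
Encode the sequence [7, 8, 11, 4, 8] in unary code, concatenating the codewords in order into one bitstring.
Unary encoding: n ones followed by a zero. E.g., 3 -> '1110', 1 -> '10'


Encode each number as n ones followed by a terminating 0:
  7 -> 11111110 (8 bits)
  8 -> 111111110 (9 bits)
  11 -> 111111111110 (12 bits)
  4 -> 11110 (5 bits)
  8 -> 111111110 (9 bits)
Total length = 8 + 9 + 12 + 5 + 9 = 43 bits.

Unary([7, 8, 11, 4, 8]) = 1111111011111111011111111111011110111111110 (43 bits)


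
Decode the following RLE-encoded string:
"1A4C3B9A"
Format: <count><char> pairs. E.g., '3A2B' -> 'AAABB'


Expanding each <count><char> pair:
  1A -> 'A'
  4C -> 'CCCC'
  3B -> 'BBB'
  9A -> 'AAAAAAAAA'

Decoded = ACCCCBBBAAAAAAAAA


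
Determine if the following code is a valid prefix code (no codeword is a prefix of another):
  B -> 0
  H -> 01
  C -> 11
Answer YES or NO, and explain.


Checking each pair (does one codeword prefix another?):
  B='0' vs H='01': prefix -- VIOLATION

NO -- this is NOT a valid prefix code. B (0) is a prefix of H (01).


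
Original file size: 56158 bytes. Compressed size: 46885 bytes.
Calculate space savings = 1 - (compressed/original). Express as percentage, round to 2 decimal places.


ratio = compressed/original = 46885/56158 = 0.834877
savings = 1 - ratio = 1 - 0.834877 = 0.165123
as a percentage: 0.165123 * 100 = 16.51%

Space savings = 1 - 46885/56158 = 16.51%


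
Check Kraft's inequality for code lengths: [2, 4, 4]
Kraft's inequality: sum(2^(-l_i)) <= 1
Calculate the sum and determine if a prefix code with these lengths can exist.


Sum = 2^(-2) + 2^(-4) + 2^(-4)
    = 0.25 + 0.0625 + 0.0625
    = 6/16 = 0.375
Since 0.375 <= 1, Kraft's inequality IS satisfied.
A prefix code with these lengths CAN exist.

Kraft sum = 0.375. Satisfied.


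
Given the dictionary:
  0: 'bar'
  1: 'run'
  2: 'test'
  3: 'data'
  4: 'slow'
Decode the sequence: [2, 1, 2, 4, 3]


Look up each index in the dictionary:
  2 -> 'test'
  1 -> 'run'
  2 -> 'test'
  4 -> 'slow'
  3 -> 'data'

Decoded: "test run test slow data"


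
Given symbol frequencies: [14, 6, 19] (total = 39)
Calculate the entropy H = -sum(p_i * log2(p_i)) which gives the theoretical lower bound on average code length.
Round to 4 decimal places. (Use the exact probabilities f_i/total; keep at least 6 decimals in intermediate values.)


Per-symbol terms -p_i * log2(p_i) with p_i = f_i/39:
  p = 14/39 = 0.358974: log2(p) = -1.478047, -p*log2(p) = 0.530581
  p = 6/39 = 0.153846: log2(p) = -2.700440, -p*log2(p) = 0.415452
  p = 19/39 = 0.487179: log2(p) = -1.037475, -p*log2(p) = 0.505436
H = 0.530581 + 0.415452 + 0.505436 = 1.451469

H = 1.4515 bits/symbol


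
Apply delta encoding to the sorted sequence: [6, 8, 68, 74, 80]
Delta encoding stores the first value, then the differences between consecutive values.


First value: 6
Deltas:
  8 - 6 = 2
  68 - 8 = 60
  74 - 68 = 6
  80 - 74 = 6


Delta encoded: [6, 2, 60, 6, 6]


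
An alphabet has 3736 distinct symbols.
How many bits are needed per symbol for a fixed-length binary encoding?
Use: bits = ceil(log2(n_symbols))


log2(3736) = 11.8673
Bracket: 2^11 = 2048 < 3736 <= 2^12 = 4096
So ceil(log2(3736)) = 12

bits = ceil(log2(3736)) = ceil(11.8673) = 12 bits


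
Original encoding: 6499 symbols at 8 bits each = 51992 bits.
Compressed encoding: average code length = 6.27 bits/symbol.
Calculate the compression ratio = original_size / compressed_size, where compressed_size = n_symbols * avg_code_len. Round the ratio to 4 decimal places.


original_size = n_symbols * orig_bits = 6499 * 8 = 51992 bits
compressed_size = n_symbols * avg_code_len = 6499 * 6.27 = 40748.73 bits
ratio = original_size / compressed_size = 51992 / 40748.73 = 1.2759

Compression ratio = 1.2759


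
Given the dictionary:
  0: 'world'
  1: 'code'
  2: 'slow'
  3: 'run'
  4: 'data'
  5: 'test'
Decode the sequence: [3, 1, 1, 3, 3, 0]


Look up each index in the dictionary:
  3 -> 'run'
  1 -> 'code'
  1 -> 'code'
  3 -> 'run'
  3 -> 'run'
  0 -> 'world'

Decoded: "run code code run run world"


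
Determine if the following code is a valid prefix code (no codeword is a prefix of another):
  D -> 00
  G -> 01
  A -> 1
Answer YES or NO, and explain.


Checking each pair (does one codeword prefix another?):
  D='00' vs G='01': no prefix
  D='00' vs A='1': no prefix
  G='01' vs D='00': no prefix
  G='01' vs A='1': no prefix
  A='1' vs D='00': no prefix
  A='1' vs G='01': no prefix
No violation found over all pairs.

YES -- this is a valid prefix code. No codeword is a prefix of any other codeword.


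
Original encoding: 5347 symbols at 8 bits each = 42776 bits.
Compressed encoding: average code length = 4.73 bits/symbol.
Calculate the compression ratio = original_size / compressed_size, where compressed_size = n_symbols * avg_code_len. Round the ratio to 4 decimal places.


original_size = n_symbols * orig_bits = 5347 * 8 = 42776 bits
compressed_size = n_symbols * avg_code_len = 5347 * 4.73 = 25291.31 bits
ratio = original_size / compressed_size = 42776 / 25291.31 = 1.6913

Compression ratio = 1.6913


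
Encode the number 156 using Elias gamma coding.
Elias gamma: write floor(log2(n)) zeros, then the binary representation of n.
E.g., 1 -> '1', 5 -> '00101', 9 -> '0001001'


num_bits = floor(log2(156)) + 1 = 8
leading_zeros = num_bits - 1 = 7
binary(156) = 10011100

Elias gamma(156) = '0000000' + '10011100' = 000000010011100 (15 bits)


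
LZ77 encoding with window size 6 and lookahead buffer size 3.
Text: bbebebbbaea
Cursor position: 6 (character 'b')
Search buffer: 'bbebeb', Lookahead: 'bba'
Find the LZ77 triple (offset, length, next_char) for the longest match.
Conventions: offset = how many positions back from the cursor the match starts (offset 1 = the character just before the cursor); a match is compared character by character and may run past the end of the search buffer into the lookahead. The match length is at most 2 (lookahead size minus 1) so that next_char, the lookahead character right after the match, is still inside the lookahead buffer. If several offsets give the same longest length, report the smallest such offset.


Try each offset into the search buffer:
  offset=1 (pos 5, char 'b'): match length 2
  offset=2 (pos 4, char 'e'): match length 0
  offset=3 (pos 3, char 'b'): match length 1
  offset=4 (pos 2, char 'e'): match length 0
  offset=5 (pos 1, char 'b'): match length 1
  offset=6 (pos 0, char 'b'): match length 2
Longest match has length 2, found at offsets 1, 6; take the smallest, offset 1.
next_char = character at position 6 + 2 = 8 -> 'a'

Best match: offset=1, length=2 (matching 'bb' starting at position 5)
LZ77 triple: (1, 2, 'a')


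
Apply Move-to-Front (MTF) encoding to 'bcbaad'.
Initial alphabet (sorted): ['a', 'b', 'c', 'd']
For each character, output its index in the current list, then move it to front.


MTF encoding:
'b': index 1 in ['a', 'b', 'c', 'd'] -> ['b', 'a', 'c', 'd']
'c': index 2 in ['b', 'a', 'c', 'd'] -> ['c', 'b', 'a', 'd']
'b': index 1 in ['c', 'b', 'a', 'd'] -> ['b', 'c', 'a', 'd']
'a': index 2 in ['b', 'c', 'a', 'd'] -> ['a', 'b', 'c', 'd']
'a': index 0 in ['a', 'b', 'c', 'd'] -> ['a', 'b', 'c', 'd']
'd': index 3 in ['a', 'b', 'c', 'd'] -> ['d', 'a', 'b', 'c']


Output: [1, 2, 1, 2, 0, 3]


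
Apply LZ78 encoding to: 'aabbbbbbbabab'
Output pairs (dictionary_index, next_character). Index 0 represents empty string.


LZ78 encoding steps:
Dictionary: {0: ''}
Step 1: w='' (idx 0), next='a' -> output (0, 'a'), add 'a' as idx 1
Step 2: w='a' (idx 1), next='b' -> output (1, 'b'), add 'ab' as idx 2
Step 3: w='' (idx 0), next='b' -> output (0, 'b'), add 'b' as idx 3
Step 4: w='b' (idx 3), next='b' -> output (3, 'b'), add 'bb' as idx 4
Step 5: w='bb' (idx 4), next='b' -> output (4, 'b'), add 'bbb' as idx 5
Step 6: w='ab' (idx 2), next='a' -> output (2, 'a'), add 'aba' as idx 6
Step 7: w='b' (idx 3), end of input -> output (3, '')


Encoded: [(0, 'a'), (1, 'b'), (0, 'b'), (3, 'b'), (4, 'b'), (2, 'a'), (3, '')]


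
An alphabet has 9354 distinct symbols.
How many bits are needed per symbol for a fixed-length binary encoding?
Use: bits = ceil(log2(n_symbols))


log2(9354) = 13.1914
Bracket: 2^13 = 8192 < 9354 <= 2^14 = 16384
So ceil(log2(9354)) = 14

bits = ceil(log2(9354)) = ceil(13.1914) = 14 bits


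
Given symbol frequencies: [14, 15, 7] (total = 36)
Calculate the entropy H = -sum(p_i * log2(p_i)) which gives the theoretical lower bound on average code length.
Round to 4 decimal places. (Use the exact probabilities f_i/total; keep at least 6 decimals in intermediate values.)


Per-symbol terms -p_i * log2(p_i) with p_i = f_i/36:
  p = 14/36 = 0.388889: log2(p) = -1.362570, -p*log2(p) = 0.529888
  p = 15/36 = 0.416667: log2(p) = -1.263034, -p*log2(p) = 0.526264
  p = 7/36 = 0.194444: log2(p) = -2.362570, -p*log2(p) = 0.459389
H = 0.529888 + 0.526264 + 0.459389 = 1.515541

H = 1.5155 bits/symbol


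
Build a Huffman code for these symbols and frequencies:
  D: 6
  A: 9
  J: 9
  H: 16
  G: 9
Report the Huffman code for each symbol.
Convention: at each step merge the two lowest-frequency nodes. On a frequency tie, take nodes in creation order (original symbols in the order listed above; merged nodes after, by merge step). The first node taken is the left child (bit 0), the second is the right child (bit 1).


Huffman tree construction:
Step 1: Merge D(6) + A(9) = 15
Step 2: Merge J(9) + G(9) = 18
Step 3: Merge (D+A)(15) + H(16) = 31
Step 4: Merge (J+G)(18) + ((D+A)+H)(31) = 49
Read each symbol's code off the tree from the root (left child = 0, right child = 1).

Codes:
  D: 100 (length 3)
  A: 101 (length 3)
  J: 00 (length 2)
  H: 11 (length 2)
  G: 01 (length 2)
Average code length: 113/49 = 2.3061 bits/symbol


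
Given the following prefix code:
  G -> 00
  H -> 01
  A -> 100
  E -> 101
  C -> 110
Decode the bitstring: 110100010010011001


Decoding step by step:
Bits 110 -> C
Bits 100 -> A
Bits 01 -> H
Bits 00 -> G
Bits 100 -> A
Bits 110 -> C
Bits 01 -> H


Decoded message: CAHGACH


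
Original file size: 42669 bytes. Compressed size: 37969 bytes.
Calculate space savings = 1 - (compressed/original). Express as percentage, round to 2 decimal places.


ratio = compressed/original = 37969/42669 = 0.88985
savings = 1 - ratio = 1 - 0.88985 = 0.11015
as a percentage: 0.11015 * 100 = 11.02%

Space savings = 1 - 37969/42669 = 11.02%


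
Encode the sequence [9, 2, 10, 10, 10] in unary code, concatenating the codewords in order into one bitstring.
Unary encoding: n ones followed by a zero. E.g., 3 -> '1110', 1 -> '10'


Encode each number as n ones followed by a terminating 0:
  9 -> 1111111110 (10 bits)
  2 -> 110 (3 bits)
  10 -> 11111111110 (11 bits)
  10 -> 11111111110 (11 bits)
  10 -> 11111111110 (11 bits)
Total length = 10 + 3 + 11 + 11 + 11 = 46 bits.

Unary([9, 2, 10, 10, 10]) = 1111111110110111111111101111111111011111111110 (46 bits)


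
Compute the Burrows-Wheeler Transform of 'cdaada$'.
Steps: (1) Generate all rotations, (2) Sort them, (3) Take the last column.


Rotations (sorted):
  0: $cdaada -> last char: a
  1: a$cdaad -> last char: d
  2: aada$cd -> last char: d
  3: ada$cda -> last char: a
  4: cdaada$ -> last char: $
  5: da$cdaa -> last char: a
  6: daada$c -> last char: c


BWT = adda$ac


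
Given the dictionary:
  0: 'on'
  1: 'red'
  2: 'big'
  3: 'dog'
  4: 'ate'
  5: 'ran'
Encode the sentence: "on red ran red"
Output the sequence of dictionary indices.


Look up each word in the dictionary:
  'on' -> 0
  'red' -> 1
  'ran' -> 5
  'red' -> 1

Encoded: [0, 1, 5, 1]


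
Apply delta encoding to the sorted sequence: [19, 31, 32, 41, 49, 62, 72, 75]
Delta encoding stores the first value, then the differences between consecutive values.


First value: 19
Deltas:
  31 - 19 = 12
  32 - 31 = 1
  41 - 32 = 9
  49 - 41 = 8
  62 - 49 = 13
  72 - 62 = 10
  75 - 72 = 3


Delta encoded: [19, 12, 1, 9, 8, 13, 10, 3]


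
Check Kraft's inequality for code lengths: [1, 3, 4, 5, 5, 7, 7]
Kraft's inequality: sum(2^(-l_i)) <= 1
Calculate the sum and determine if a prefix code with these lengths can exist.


Sum = 2^(-1) + 2^(-3) + 2^(-4) + 2^(-5) + 2^(-5) + 2^(-7) + 2^(-7)
    = 0.5 + 0.125 + 0.0625 + 0.03125 + 0.03125 + 0.0078125 + 0.0078125
    = 98/128 = 0.765625
Since 0.765625 <= 1, Kraft's inequality IS satisfied.
A prefix code with these lengths CAN exist.

Kraft sum = 0.765625. Satisfied.


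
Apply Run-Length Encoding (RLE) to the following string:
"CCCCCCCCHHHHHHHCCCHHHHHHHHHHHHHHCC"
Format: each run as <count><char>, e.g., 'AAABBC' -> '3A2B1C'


Scanning runs left to right:
  i=0: run of 'C' x 8 -> '8C'
  i=8: run of 'H' x 7 -> '7H'
  i=15: run of 'C' x 3 -> '3C'
  i=18: run of 'H' x 14 -> '14H'
  i=32: run of 'C' x 2 -> '2C'

RLE = 8C7H3C14H2C


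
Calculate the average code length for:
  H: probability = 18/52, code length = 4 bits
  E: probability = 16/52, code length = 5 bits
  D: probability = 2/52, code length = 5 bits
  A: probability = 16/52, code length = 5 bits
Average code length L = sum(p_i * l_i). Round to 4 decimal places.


Weighted contributions p_i * l_i:
  H: (18/52) * 4 = 72/52
  E: (16/52) * 5 = 80/52
  D: (2/52) * 5 = 10/52
  A: (16/52) * 5 = 80/52
Sum = (72 + 80 + 10 + 80)/52 = 242/52

L = 242/52 = 4.6538 bits/symbol


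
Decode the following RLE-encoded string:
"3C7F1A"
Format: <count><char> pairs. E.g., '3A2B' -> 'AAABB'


Expanding each <count><char> pair:
  3C -> 'CCC'
  7F -> 'FFFFFFF'
  1A -> 'A'

Decoded = CCCFFFFFFFA


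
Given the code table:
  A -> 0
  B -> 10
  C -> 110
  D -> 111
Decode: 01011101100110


Decoding:
0 -> A
10 -> B
111 -> D
0 -> A
110 -> C
0 -> A
110 -> C


Result: ABDACAC


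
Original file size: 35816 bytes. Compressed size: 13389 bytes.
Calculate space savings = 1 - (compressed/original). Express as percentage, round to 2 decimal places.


ratio = compressed/original = 13389/35816 = 0.373827
savings = 1 - ratio = 1 - 0.373827 = 0.626173
as a percentage: 0.626173 * 100 = 62.62%

Space savings = 1 - 13389/35816 = 62.62%


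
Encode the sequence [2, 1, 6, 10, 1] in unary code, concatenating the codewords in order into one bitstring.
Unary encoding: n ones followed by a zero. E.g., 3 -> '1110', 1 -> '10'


Encode each number as n ones followed by a terminating 0:
  2 -> 110 (3 bits)
  1 -> 10 (2 bits)
  6 -> 1111110 (7 bits)
  10 -> 11111111110 (11 bits)
  1 -> 10 (2 bits)
Total length = 3 + 2 + 7 + 11 + 2 = 25 bits.

Unary([2, 1, 6, 10, 1]) = 1101011111101111111111010 (25 bits)


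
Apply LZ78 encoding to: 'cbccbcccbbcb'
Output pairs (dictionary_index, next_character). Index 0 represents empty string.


LZ78 encoding steps:
Dictionary: {0: ''}
Step 1: w='' (idx 0), next='c' -> output (0, 'c'), add 'c' as idx 1
Step 2: w='' (idx 0), next='b' -> output (0, 'b'), add 'b' as idx 2
Step 3: w='c' (idx 1), next='c' -> output (1, 'c'), add 'cc' as idx 3
Step 4: w='b' (idx 2), next='c' -> output (2, 'c'), add 'bc' as idx 4
Step 5: w='cc' (idx 3), next='b' -> output (3, 'b'), add 'ccb' as idx 5
Step 6: w='bc' (idx 4), next='b' -> output (4, 'b'), add 'bcb' as idx 6


Encoded: [(0, 'c'), (0, 'b'), (1, 'c'), (2, 'c'), (3, 'b'), (4, 'b')]


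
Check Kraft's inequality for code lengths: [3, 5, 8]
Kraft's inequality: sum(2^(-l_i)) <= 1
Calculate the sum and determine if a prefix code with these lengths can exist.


Sum = 2^(-3) + 2^(-5) + 2^(-8)
    = 0.125 + 0.03125 + 0.00390625
    = 41/256 = 0.16015625
Since 0.16015625 <= 1, Kraft's inequality IS satisfied.
A prefix code with these lengths CAN exist.

Kraft sum = 0.16015625. Satisfied.


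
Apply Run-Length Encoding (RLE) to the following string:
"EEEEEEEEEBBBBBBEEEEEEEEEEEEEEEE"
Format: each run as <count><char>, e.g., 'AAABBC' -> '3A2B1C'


Scanning runs left to right:
  i=0: run of 'E' x 9 -> '9E'
  i=9: run of 'B' x 6 -> '6B'
  i=15: run of 'E' x 16 -> '16E'

RLE = 9E6B16E


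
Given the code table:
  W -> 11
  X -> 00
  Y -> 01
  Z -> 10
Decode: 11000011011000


Decoding:
11 -> W
00 -> X
00 -> X
11 -> W
01 -> Y
10 -> Z
00 -> X


Result: WXXWYZX


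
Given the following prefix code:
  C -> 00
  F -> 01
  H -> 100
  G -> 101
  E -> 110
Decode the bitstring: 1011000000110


Decoding step by step:
Bits 101 -> G
Bits 100 -> H
Bits 00 -> C
Bits 00 -> C
Bits 110 -> E


Decoded message: GHCCE


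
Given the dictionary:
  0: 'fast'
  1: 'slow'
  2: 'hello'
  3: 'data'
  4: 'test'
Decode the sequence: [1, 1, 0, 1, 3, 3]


Look up each index in the dictionary:
  1 -> 'slow'
  1 -> 'slow'
  0 -> 'fast'
  1 -> 'slow'
  3 -> 'data'
  3 -> 'data'

Decoded: "slow slow fast slow data data"


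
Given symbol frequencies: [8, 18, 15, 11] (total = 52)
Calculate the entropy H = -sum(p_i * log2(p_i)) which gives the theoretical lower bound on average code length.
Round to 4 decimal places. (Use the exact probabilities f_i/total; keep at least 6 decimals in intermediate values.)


Per-symbol terms -p_i * log2(p_i) with p_i = f_i/52:
  p = 8/52 = 0.153846: log2(p) = -2.700440, -p*log2(p) = 0.415452
  p = 18/52 = 0.346154: log2(p) = -1.530515, -p*log2(p) = 0.529794
  p = 15/52 = 0.288462: log2(p) = -1.793549, -p*log2(p) = 0.517370
  p = 11/52 = 0.211538: log2(p) = -2.241008, -p*log2(p) = 0.474059
H = 0.415452 + 0.529794 + 0.517370 + 0.474059 = 1.936675

H = 1.9367 bits/symbol


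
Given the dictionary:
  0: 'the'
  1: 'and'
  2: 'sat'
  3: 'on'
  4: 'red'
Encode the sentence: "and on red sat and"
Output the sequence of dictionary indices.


Look up each word in the dictionary:
  'and' -> 1
  'on' -> 3
  'red' -> 4
  'sat' -> 2
  'and' -> 1

Encoded: [1, 3, 4, 2, 1]


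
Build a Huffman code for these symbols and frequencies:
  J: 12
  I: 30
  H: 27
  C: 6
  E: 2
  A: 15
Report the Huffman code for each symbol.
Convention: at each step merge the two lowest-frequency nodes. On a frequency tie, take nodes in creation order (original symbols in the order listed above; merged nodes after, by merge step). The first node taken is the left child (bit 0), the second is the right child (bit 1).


Huffman tree construction:
Step 1: Merge E(2) + C(6) = 8
Step 2: Merge (E+C)(8) + J(12) = 20
Step 3: Merge A(15) + ((E+C)+J)(20) = 35
Step 4: Merge H(27) + I(30) = 57
Step 5: Merge (A+((E+C)+J))(35) + (H+I)(57) = 92
Read each symbol's code off the tree from the root (left child = 0, right child = 1).

Codes:
  J: 011 (length 3)
  I: 11 (length 2)
  H: 10 (length 2)
  C: 0101 (length 4)
  E: 0100 (length 4)
  A: 00 (length 2)
Average code length: 212/92 = 2.3043 bits/symbol


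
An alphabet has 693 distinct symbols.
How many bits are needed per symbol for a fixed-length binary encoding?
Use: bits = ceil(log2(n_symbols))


log2(693) = 9.4367
Bracket: 2^9 = 512 < 693 <= 2^10 = 1024
So ceil(log2(693)) = 10

bits = ceil(log2(693)) = ceil(9.4367) = 10 bits


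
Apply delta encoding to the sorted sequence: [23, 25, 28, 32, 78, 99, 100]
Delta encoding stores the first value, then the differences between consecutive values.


First value: 23
Deltas:
  25 - 23 = 2
  28 - 25 = 3
  32 - 28 = 4
  78 - 32 = 46
  99 - 78 = 21
  100 - 99 = 1


Delta encoded: [23, 2, 3, 4, 46, 21, 1]


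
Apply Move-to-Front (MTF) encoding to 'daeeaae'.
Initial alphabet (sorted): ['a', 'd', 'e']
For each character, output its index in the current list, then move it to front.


MTF encoding:
'd': index 1 in ['a', 'd', 'e'] -> ['d', 'a', 'e']
'a': index 1 in ['d', 'a', 'e'] -> ['a', 'd', 'e']
'e': index 2 in ['a', 'd', 'e'] -> ['e', 'a', 'd']
'e': index 0 in ['e', 'a', 'd'] -> ['e', 'a', 'd']
'a': index 1 in ['e', 'a', 'd'] -> ['a', 'e', 'd']
'a': index 0 in ['a', 'e', 'd'] -> ['a', 'e', 'd']
'e': index 1 in ['a', 'e', 'd'] -> ['e', 'a', 'd']


Output: [1, 1, 2, 0, 1, 0, 1]


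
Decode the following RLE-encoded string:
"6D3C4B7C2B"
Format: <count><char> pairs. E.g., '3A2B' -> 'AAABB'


Expanding each <count><char> pair:
  6D -> 'DDDDDD'
  3C -> 'CCC'
  4B -> 'BBBB'
  7C -> 'CCCCCCC'
  2B -> 'BB'

Decoded = DDDDDDCCCBBBBCCCCCCCBB


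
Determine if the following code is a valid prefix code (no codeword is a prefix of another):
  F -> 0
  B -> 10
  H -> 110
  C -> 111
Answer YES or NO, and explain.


Checking each pair (does one codeword prefix another?):
  F='0' vs B='10': no prefix
  F='0' vs H='110': no prefix
  F='0' vs C='111': no prefix
  B='10' vs F='0': no prefix
  B='10' vs H='110': no prefix
  B='10' vs C='111': no prefix
  H='110' vs F='0': no prefix
  H='110' vs B='10': no prefix
  H='110' vs C='111': no prefix
  C='111' vs F='0': no prefix
  C='111' vs B='10': no prefix
  C='111' vs H='110': no prefix
No violation found over all pairs.

YES -- this is a valid prefix code. No codeword is a prefix of any other codeword.


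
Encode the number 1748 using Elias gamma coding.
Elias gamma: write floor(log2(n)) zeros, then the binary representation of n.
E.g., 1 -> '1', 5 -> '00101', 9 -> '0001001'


num_bits = floor(log2(1748)) + 1 = 11
leading_zeros = num_bits - 1 = 10
binary(1748) = 11011010100

Elias gamma(1748) = '0000000000' + '11011010100' = 000000000011011010100 (21 bits)


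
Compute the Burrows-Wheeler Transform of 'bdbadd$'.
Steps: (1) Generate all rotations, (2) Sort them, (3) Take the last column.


Rotations (sorted):
  0: $bdbadd -> last char: d
  1: add$bdb -> last char: b
  2: badd$bd -> last char: d
  3: bdbadd$ -> last char: $
  4: d$bdbad -> last char: d
  5: dbadd$b -> last char: b
  6: dd$bdba -> last char: a


BWT = dbd$dba


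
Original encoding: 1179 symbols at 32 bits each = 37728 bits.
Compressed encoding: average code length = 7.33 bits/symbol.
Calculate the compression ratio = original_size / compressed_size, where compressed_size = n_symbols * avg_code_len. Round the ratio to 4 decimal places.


original_size = n_symbols * orig_bits = 1179 * 32 = 37728 bits
compressed_size = n_symbols * avg_code_len = 1179 * 7.33 = 8642.07 bits
ratio = original_size / compressed_size = 37728 / 8642.07 = 4.3656

Compression ratio = 4.3656


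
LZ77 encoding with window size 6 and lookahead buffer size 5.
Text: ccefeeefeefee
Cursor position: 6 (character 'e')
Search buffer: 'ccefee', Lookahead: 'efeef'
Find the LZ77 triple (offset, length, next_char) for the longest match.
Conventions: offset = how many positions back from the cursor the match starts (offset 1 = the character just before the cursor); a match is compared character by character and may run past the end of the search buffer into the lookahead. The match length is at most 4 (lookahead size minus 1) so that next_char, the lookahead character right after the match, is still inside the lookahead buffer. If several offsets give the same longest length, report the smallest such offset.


Try each offset into the search buffer:
  offset=1 (pos 5, char 'e'): match length 1
  offset=2 (pos 4, char 'e'): match length 1
  offset=3 (pos 3, char 'f'): match length 0
  offset=4 (pos 2, char 'e'): match length 4
  offset=5 (pos 1, char 'c'): match length 0
  offset=6 (pos 0, char 'c'): match length 0
Longest match has length 4 at offset 4.
next_char = character at position 6 + 4 = 10 -> 'f'

Best match: offset=4, length=4 (matching 'efee' starting at position 2)
LZ77 triple: (4, 4, 'f')


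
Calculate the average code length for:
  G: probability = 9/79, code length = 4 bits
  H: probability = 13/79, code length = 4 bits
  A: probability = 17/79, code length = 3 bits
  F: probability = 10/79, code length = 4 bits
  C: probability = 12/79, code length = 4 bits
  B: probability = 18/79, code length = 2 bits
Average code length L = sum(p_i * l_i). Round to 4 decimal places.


Weighted contributions p_i * l_i:
  G: (9/79) * 4 = 36/79
  H: (13/79) * 4 = 52/79
  A: (17/79) * 3 = 51/79
  F: (10/79) * 4 = 40/79
  C: (12/79) * 4 = 48/79
  B: (18/79) * 2 = 36/79
Sum = (36 + 52 + 51 + 40 + 48 + 36)/79 = 263/79

L = 263/79 = 3.3291 bits/symbol


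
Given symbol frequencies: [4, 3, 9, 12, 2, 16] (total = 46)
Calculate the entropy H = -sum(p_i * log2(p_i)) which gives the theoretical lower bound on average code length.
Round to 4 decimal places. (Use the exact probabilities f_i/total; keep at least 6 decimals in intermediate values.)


Per-symbol terms -p_i * log2(p_i) with p_i = f_i/46:
  p = 4/46 = 0.086957: log2(p) = -3.523562, -p*log2(p) = 0.306397
  p = 3/46 = 0.065217: log2(p) = -3.938599, -p*log2(p) = 0.256865
  p = 9/46 = 0.195652: log2(p) = -2.353637, -p*log2(p) = 0.460494
  p = 12/46 = 0.260870: log2(p) = -1.938599, -p*log2(p) = 0.505722
  p = 2/46 = 0.043478: log2(p) = -4.523562, -p*log2(p) = 0.196677
  p = 16/46 = 0.347826: log2(p) = -1.523562, -p*log2(p) = 0.529935
H = 0.306397 + 0.256865 + 0.460494 + 0.505722 + 0.196677 + 0.529935 = 2.256090

H = 2.2561 bits/symbol


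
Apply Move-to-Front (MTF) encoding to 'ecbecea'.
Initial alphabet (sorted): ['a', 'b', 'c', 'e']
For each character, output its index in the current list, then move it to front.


MTF encoding:
'e': index 3 in ['a', 'b', 'c', 'e'] -> ['e', 'a', 'b', 'c']
'c': index 3 in ['e', 'a', 'b', 'c'] -> ['c', 'e', 'a', 'b']
'b': index 3 in ['c', 'e', 'a', 'b'] -> ['b', 'c', 'e', 'a']
'e': index 2 in ['b', 'c', 'e', 'a'] -> ['e', 'b', 'c', 'a']
'c': index 2 in ['e', 'b', 'c', 'a'] -> ['c', 'e', 'b', 'a']
'e': index 1 in ['c', 'e', 'b', 'a'] -> ['e', 'c', 'b', 'a']
'a': index 3 in ['e', 'c', 'b', 'a'] -> ['a', 'e', 'c', 'b']


Output: [3, 3, 3, 2, 2, 1, 3]


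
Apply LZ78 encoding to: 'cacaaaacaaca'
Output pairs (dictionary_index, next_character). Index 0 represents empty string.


LZ78 encoding steps:
Dictionary: {0: ''}
Step 1: w='' (idx 0), next='c' -> output (0, 'c'), add 'c' as idx 1
Step 2: w='' (idx 0), next='a' -> output (0, 'a'), add 'a' as idx 2
Step 3: w='c' (idx 1), next='a' -> output (1, 'a'), add 'ca' as idx 3
Step 4: w='a' (idx 2), next='a' -> output (2, 'a'), add 'aa' as idx 4
Step 5: w='a' (idx 2), next='c' -> output (2, 'c'), add 'ac' as idx 5
Step 6: w='aa' (idx 4), next='c' -> output (4, 'c'), add 'aac' as idx 6
Step 7: w='a' (idx 2), end of input -> output (2, '')


Encoded: [(0, 'c'), (0, 'a'), (1, 'a'), (2, 'a'), (2, 'c'), (4, 'c'), (2, '')]


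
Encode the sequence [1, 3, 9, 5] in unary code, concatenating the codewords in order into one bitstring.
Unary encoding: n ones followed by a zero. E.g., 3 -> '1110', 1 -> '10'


Encode each number as n ones followed by a terminating 0:
  1 -> 10 (2 bits)
  3 -> 1110 (4 bits)
  9 -> 1111111110 (10 bits)
  5 -> 111110 (6 bits)
Total length = 2 + 4 + 10 + 6 = 22 bits.

Unary([1, 3, 9, 5]) = 1011101111111110111110 (22 bits)


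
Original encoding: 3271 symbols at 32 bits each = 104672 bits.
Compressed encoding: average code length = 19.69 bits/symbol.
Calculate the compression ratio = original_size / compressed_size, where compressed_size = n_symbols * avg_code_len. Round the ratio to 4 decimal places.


original_size = n_symbols * orig_bits = 3271 * 32 = 104672 bits
compressed_size = n_symbols * avg_code_len = 3271 * 19.69 = 64405.99 bits
ratio = original_size / compressed_size = 104672 / 64405.99 = 1.6252

Compression ratio = 1.6252


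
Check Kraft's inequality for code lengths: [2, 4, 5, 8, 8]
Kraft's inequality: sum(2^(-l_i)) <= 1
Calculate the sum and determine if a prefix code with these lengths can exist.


Sum = 2^(-2) + 2^(-4) + 2^(-5) + 2^(-8) + 2^(-8)
    = 0.25 + 0.0625 + 0.03125 + 0.00390625 + 0.00390625
    = 90/256 = 0.3515625
Since 0.3515625 <= 1, Kraft's inequality IS satisfied.
A prefix code with these lengths CAN exist.

Kraft sum = 0.3515625. Satisfied.
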